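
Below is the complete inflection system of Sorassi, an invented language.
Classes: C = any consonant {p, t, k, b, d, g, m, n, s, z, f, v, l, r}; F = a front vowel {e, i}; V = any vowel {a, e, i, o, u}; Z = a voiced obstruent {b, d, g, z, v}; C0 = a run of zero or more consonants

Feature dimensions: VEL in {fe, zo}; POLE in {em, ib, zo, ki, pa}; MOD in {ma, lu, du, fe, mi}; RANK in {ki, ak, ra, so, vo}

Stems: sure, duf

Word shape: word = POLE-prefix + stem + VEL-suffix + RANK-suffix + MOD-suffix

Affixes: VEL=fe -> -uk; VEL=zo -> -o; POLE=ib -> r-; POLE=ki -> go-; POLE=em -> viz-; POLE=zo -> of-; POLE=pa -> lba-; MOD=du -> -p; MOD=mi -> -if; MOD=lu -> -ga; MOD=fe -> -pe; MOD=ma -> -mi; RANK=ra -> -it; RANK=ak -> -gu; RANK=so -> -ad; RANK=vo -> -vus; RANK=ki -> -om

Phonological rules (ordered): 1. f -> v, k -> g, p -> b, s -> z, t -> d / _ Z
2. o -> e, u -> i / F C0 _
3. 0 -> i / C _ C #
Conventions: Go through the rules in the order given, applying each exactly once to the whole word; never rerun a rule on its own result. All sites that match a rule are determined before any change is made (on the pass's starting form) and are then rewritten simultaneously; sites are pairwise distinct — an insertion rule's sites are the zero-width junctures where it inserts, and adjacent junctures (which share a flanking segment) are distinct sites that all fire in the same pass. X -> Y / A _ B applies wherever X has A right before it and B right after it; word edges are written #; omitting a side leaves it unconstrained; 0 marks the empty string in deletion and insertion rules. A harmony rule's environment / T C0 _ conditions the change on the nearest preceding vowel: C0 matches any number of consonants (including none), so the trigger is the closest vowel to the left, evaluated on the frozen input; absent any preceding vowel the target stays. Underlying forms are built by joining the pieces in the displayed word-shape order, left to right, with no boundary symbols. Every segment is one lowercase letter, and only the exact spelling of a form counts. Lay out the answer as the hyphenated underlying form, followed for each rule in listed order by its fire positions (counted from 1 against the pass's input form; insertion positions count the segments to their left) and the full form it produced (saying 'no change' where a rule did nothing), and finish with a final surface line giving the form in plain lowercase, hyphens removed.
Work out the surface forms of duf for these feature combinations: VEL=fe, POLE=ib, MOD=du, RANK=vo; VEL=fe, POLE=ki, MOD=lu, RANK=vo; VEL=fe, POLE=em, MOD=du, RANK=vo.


cell VEL=fe, POLE=ib, MOD=du, RANK=vo:
underlying: r-duf-uk-vus-p
1. f -> v, k -> g, p -> b, s -> z, t -> d / _ Z: fires at position(s) 6: rdufugvusp
2. o -> e, u -> i / F C0 _: no change
3. 0 -> i / C _ C #: inserts after position(s) 9: rdufugvusip
surface: rdufugvusip

cell VEL=fe, POLE=ki, MOD=lu, RANK=vo:
underlying: go-duf-uk-vus-ga
1. f -> v, k -> g, p -> b, s -> z, t -> d / _ Z: fires at position(s) 7, 10: godufugvuzga
2. o -> e, u -> i / F C0 _: no change
3. 0 -> i / C _ C #: no change
surface: godufugvuzga

cell VEL=fe, POLE=em, MOD=du, RANK=vo:
underlying: viz-duf-uk-vus-p
1. f -> v, k -> g, p -> b, s -> z, t -> d / _ Z: fires at position(s) 8: vizdufugvusp
2. o -> e, u -> i / F C0 _: fires at position(s) 5: vizdifugvusp
3. 0 -> i / C _ C #: inserts after position(s) 11: vizdifugvusip
surface: vizdifugvusip


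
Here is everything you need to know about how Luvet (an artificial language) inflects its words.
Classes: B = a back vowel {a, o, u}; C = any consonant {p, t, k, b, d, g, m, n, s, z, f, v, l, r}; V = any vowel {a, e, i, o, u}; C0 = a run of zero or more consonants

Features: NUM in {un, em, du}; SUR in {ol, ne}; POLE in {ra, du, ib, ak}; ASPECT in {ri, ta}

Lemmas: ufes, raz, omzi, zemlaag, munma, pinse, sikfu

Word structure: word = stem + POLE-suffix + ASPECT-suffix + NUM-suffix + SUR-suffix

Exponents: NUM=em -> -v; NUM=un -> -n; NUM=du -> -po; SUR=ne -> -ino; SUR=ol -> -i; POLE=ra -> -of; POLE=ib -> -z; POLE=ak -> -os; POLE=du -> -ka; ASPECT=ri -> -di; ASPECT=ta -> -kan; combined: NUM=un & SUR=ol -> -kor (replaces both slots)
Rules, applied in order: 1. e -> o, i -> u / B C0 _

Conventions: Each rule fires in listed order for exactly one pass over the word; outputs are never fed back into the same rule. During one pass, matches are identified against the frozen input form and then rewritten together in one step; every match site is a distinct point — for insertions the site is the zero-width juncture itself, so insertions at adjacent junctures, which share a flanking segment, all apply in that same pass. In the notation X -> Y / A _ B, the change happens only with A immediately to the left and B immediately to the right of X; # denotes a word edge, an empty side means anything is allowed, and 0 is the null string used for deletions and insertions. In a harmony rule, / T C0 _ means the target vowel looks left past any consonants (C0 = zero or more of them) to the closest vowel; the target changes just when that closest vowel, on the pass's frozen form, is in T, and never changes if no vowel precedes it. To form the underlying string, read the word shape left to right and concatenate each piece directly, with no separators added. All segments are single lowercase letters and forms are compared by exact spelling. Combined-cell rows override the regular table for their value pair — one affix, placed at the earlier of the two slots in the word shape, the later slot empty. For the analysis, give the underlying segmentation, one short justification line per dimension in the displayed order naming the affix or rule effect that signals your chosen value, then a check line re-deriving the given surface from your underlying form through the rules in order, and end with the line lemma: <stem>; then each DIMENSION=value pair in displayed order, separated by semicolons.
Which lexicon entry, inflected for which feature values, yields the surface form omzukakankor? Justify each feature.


underlying: omzi-ka-kan-kor
NUM=un - signalled by the combined affix row
SUR=ol - signalled by the combined affix row
POLE=du - signalled by the affix -ka
ASPECT=ta - signalled by the affix -kan
check: omzikakankor -> omzukakankor
lemma: omzi; NUM=un; SUR=ol; POLE=du; ASPECT=ta


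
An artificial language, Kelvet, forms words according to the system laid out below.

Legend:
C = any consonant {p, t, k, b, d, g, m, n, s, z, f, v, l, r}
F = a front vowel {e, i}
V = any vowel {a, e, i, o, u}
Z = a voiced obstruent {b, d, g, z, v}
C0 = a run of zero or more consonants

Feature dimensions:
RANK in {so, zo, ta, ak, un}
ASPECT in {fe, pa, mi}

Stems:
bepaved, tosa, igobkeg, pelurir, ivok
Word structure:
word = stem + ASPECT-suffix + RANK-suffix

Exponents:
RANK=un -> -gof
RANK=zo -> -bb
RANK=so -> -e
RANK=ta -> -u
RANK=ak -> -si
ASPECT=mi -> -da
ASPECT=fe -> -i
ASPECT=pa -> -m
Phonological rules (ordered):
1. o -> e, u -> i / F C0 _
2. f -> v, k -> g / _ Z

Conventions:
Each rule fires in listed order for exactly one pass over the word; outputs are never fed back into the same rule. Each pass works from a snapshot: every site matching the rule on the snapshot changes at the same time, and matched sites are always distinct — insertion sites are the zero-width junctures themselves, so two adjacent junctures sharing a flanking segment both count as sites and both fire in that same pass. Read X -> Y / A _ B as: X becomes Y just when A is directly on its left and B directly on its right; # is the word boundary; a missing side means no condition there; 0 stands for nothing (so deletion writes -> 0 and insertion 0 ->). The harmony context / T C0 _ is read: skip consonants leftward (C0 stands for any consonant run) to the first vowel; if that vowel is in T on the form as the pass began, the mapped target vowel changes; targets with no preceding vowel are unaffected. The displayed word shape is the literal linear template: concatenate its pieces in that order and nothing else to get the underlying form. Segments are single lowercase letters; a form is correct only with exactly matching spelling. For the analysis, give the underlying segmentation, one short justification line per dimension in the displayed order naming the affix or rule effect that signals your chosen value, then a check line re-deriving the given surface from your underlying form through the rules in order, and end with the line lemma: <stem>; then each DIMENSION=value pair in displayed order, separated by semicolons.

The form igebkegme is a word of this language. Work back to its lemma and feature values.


underlying: igobkeg-m-e
RANK=so - signalled by the affix -e
ASPECT=pa - signalled by the affix -m
check: igobkegme -> igebkegme -> igebkegme
lemma: igobkeg; RANK=so; ASPECT=pa


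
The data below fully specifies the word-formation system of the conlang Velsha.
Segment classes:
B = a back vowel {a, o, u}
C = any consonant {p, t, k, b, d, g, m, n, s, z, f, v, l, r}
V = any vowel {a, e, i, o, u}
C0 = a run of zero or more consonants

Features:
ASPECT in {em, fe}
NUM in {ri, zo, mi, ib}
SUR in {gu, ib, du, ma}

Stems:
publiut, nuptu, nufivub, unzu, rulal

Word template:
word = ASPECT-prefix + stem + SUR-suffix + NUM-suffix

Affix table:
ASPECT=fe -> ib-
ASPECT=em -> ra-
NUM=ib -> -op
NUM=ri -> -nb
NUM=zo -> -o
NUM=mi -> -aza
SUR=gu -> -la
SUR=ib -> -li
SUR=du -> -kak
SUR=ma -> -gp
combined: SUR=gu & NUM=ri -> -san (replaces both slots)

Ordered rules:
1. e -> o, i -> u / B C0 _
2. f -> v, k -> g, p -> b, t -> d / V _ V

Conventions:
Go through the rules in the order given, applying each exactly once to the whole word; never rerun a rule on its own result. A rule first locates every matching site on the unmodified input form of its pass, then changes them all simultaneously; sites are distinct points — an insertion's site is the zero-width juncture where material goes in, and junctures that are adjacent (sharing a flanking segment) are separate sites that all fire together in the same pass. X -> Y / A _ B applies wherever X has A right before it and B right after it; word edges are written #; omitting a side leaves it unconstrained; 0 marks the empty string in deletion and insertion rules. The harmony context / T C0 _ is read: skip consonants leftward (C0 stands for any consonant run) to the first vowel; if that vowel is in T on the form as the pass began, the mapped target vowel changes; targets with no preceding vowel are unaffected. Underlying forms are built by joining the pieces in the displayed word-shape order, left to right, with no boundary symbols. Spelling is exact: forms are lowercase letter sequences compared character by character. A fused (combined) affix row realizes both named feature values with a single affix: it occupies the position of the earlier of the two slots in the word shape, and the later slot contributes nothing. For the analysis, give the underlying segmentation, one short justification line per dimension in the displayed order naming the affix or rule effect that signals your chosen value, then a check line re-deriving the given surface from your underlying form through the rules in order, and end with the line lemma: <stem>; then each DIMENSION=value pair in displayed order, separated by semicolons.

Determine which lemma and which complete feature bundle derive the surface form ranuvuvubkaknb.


underlying: ra-nufivub-kak-nb
ASPECT=em - signalled by the affix ra-
NUM=ri - signalled by the affix -nb
SUR=du - signalled by the affix -kak
check: ranufivubkaknb -> ranufuvubkaknb -> ranuvuvubkaknb
lemma: nufivub; ASPECT=em; NUM=ri; SUR=du


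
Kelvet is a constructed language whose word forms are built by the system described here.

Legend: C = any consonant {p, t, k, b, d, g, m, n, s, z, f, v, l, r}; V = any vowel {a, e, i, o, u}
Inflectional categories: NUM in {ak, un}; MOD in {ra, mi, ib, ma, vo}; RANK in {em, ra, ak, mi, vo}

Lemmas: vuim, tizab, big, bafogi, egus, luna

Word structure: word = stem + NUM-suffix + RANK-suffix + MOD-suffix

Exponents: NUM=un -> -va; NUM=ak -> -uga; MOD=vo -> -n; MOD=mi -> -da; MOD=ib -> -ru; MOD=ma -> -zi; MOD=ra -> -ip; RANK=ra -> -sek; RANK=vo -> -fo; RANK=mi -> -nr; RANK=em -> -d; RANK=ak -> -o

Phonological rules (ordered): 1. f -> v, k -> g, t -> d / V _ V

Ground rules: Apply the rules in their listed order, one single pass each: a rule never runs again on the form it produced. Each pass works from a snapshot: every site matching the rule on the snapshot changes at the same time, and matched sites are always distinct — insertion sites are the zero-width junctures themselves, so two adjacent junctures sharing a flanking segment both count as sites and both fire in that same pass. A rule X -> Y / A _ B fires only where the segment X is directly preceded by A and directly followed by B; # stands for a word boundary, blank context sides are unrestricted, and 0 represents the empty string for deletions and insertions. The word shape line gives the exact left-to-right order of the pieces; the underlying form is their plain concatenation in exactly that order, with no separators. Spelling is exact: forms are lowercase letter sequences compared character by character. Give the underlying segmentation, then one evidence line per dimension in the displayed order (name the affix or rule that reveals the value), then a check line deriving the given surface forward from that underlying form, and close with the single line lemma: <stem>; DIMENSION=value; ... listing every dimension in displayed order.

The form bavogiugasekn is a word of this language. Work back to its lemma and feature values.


underlying: bafogi-uga-sek-n
NUM=ak - signalled by the affix -uga
MOD=vo - signalled by the affix -n
RANK=ra - signalled by the affix -sek
check: bafogiugasekn -> bavogiugasekn
lemma: bafogi; NUM=ak; MOD=vo; RANK=ra


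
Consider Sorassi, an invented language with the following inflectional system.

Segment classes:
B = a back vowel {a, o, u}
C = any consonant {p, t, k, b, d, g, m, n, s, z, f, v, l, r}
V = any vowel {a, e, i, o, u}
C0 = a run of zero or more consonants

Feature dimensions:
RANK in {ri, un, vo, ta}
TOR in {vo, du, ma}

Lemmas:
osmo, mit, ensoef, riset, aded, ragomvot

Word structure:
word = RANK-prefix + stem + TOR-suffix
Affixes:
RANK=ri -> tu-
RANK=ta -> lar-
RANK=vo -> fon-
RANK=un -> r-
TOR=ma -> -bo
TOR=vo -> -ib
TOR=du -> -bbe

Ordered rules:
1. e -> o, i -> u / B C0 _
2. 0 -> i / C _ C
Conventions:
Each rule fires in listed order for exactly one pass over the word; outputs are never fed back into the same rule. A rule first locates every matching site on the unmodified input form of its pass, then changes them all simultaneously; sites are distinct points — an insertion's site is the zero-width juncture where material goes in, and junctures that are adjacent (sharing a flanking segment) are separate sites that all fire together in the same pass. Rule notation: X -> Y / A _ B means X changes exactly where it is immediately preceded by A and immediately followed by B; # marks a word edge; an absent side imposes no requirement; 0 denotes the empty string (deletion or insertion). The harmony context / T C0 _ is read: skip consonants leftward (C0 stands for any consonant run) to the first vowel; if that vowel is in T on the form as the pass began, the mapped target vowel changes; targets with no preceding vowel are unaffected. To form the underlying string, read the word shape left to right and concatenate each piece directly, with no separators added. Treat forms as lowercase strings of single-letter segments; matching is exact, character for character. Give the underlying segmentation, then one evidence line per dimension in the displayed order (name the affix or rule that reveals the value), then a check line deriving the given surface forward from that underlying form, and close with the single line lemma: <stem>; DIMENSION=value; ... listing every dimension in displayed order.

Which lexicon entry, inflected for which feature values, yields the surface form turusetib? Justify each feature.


underlying: tu-riset-ib
RANK=ri - signalled by the affix tu-
TOR=vo - signalled by the affix -ib
check: turisetib -> turusetib -> turusetib
lemma: riset; RANK=ri; TOR=vo


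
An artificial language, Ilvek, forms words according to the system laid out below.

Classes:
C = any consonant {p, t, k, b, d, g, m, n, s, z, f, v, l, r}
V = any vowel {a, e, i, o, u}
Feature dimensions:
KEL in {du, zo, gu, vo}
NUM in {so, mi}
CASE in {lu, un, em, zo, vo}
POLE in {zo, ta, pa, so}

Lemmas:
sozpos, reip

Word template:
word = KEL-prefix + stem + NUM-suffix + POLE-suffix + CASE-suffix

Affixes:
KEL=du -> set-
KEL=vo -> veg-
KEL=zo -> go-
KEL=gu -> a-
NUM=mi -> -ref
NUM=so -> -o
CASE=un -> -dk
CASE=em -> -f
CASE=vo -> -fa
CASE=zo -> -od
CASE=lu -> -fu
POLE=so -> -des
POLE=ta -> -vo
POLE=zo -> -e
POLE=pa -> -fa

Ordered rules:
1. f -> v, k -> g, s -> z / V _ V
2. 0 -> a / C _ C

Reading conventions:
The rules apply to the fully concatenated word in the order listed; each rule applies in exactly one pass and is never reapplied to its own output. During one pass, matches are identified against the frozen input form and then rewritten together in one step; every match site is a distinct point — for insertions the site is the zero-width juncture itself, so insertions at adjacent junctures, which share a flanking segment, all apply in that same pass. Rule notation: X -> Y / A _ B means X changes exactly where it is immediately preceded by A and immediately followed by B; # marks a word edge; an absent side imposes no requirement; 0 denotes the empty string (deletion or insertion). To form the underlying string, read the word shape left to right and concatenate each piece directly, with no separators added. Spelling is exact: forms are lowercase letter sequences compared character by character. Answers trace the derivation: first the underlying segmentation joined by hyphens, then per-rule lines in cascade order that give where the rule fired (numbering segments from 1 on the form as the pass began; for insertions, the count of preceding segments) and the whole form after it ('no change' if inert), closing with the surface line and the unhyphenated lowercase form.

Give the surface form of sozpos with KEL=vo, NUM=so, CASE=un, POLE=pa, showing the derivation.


underlying: veg-sozpos-o-fa-dk
1. f -> v, k -> g, s -> z / V _ V: fires at position(s) 9, 11: vegsozpozovadk
2. 0 -> a / C _ C: inserts after position(s) 3, 6, 13: vegasozapozovadak
surface: vegasozapozovadak


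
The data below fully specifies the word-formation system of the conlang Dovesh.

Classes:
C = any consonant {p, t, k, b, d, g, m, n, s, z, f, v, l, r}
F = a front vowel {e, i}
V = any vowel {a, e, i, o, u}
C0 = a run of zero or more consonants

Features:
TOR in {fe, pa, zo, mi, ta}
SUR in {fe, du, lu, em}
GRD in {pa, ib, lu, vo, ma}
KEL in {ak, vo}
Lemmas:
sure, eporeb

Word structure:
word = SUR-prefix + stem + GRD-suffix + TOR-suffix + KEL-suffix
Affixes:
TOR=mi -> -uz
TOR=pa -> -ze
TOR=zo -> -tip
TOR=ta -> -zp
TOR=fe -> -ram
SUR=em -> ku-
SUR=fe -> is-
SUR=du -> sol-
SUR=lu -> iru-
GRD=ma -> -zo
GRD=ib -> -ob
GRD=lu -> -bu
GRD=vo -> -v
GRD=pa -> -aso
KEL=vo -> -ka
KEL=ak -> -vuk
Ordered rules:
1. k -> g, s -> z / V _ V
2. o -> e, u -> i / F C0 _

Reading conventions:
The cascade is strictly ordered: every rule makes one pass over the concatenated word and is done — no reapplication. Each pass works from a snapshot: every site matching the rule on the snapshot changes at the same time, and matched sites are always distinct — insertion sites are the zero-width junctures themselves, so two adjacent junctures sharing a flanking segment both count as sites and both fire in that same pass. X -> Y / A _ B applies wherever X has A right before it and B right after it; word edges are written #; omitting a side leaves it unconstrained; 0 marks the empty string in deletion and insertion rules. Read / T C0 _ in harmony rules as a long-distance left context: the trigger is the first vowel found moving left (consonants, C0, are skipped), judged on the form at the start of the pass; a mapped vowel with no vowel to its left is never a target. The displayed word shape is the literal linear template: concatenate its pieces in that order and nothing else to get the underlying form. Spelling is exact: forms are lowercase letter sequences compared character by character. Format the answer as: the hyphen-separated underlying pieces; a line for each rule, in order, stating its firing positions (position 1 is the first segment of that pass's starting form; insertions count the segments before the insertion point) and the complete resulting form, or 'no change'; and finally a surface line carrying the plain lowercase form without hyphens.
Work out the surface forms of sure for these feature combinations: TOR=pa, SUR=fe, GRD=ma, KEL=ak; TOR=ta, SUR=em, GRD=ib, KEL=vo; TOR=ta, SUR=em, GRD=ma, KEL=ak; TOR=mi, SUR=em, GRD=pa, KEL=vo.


cell TOR=pa, SUR=fe, GRD=ma, KEL=ak:
underlying: is-sure-zo-ze-vuk
1. k -> g, s -> z / V _ V: no change
2. o -> e, u -> i / F C0 _: fires at position(s) 4, 8, 12: issirezezevik
surface: issirezezevik

cell TOR=ta, SUR=em, GRD=ib, KEL=vo:
underlying: ku-sure-ob-zp-ka
1. k -> g, s -> z / V _ V: fires at position(s) 3: kuzureobzpka
2. o -> e, u -> i / F C0 _: fires at position(s) 7: kuzureebzpka
surface: kuzureebzpka

cell TOR=ta, SUR=em, GRD=ma, KEL=ak:
underlying: ku-sure-zo-zp-vuk
1. k -> g, s -> z / V _ V: fires at position(s) 3: kuzurezozpvuk
2. o -> e, u -> i / F C0 _: fires at position(s) 8: kuzurezezpvuk
surface: kuzurezezpvuk

cell TOR=mi, SUR=em, GRD=pa, KEL=vo:
underlying: ku-sure-aso-uz-ka
1. k -> g, s -> z / V _ V: fires at position(s) 3, 8: kuzureazouzka
2. o -> e, u -> i / F C0 _: no change
surface: kuzureazouzka


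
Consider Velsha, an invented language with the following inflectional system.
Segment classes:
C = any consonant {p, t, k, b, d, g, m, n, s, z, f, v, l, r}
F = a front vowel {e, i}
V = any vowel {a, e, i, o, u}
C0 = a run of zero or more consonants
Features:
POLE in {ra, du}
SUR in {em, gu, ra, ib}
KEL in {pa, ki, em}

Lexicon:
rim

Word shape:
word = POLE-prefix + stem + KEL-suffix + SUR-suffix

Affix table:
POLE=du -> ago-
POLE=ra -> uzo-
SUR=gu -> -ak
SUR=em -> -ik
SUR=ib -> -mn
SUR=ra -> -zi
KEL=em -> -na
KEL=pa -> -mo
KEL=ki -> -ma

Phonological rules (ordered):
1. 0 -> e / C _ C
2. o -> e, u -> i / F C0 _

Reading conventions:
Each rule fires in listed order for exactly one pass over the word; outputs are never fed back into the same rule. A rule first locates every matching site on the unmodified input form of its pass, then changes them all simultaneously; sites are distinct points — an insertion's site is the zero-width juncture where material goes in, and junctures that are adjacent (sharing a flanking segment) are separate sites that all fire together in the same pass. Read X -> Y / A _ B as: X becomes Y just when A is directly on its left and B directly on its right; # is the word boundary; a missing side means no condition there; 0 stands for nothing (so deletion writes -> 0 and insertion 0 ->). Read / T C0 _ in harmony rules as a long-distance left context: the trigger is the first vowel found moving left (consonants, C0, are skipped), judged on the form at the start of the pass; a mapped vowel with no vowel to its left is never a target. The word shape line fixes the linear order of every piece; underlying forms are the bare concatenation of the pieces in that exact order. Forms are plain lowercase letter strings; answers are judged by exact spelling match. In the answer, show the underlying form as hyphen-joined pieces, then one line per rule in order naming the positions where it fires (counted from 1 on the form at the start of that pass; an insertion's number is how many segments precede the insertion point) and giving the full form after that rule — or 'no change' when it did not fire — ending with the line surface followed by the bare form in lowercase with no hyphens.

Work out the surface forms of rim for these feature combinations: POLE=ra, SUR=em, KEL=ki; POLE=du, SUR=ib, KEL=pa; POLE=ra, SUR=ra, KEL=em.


cell POLE=ra, SUR=em, KEL=ki:
underlying: uzo-rim-ma-ik
1. 0 -> e / C _ C: inserts after position(s) 6: uzorimemaik
2. o -> e, u -> i / F C0 _: no change
surface: uzorimemaik

cell POLE=du, SUR=ib, KEL=pa:
underlying: ago-rim-mo-mn
1. 0 -> e / C _ C: inserts after position(s) 6, 9: agorimemomen
2. o -> e, u -> i / F C0 _: fires at position(s) 9: agorimememen
surface: agorimememen

cell POLE=ra, SUR=ra, KEL=em:
underlying: uzo-rim-na-zi
1. 0 -> e / C _ C: inserts after position(s) 6: uzorimenazi
2. o -> e, u -> i / F C0 _: no change
surface: uzorimenazi


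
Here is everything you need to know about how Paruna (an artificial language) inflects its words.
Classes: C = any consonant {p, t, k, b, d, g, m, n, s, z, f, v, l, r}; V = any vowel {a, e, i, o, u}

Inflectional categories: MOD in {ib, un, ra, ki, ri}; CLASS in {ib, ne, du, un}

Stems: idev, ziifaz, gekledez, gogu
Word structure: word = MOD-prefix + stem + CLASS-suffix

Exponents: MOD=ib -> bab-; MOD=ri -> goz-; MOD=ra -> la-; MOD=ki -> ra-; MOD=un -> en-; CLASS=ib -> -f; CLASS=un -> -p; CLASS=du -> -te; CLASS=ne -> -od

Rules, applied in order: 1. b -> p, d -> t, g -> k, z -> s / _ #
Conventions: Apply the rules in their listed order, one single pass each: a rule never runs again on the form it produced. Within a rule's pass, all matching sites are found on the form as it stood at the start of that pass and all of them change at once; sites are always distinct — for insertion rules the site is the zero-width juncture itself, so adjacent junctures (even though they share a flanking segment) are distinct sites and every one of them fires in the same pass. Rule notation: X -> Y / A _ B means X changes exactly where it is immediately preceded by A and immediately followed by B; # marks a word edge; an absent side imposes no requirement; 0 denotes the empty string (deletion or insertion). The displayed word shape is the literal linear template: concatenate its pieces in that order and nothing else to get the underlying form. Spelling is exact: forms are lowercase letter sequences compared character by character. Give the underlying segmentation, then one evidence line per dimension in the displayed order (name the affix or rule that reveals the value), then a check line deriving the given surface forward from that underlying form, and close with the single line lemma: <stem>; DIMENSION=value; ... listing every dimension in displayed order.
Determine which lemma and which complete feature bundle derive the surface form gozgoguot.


underlying: goz-gogu-od
MOD=ri - signalled by the affix goz-
CLASS=ne - signalled by the affix -od
check: gozgoguod -> gozgoguot
lemma: gogu; MOD=ri; CLASS=ne


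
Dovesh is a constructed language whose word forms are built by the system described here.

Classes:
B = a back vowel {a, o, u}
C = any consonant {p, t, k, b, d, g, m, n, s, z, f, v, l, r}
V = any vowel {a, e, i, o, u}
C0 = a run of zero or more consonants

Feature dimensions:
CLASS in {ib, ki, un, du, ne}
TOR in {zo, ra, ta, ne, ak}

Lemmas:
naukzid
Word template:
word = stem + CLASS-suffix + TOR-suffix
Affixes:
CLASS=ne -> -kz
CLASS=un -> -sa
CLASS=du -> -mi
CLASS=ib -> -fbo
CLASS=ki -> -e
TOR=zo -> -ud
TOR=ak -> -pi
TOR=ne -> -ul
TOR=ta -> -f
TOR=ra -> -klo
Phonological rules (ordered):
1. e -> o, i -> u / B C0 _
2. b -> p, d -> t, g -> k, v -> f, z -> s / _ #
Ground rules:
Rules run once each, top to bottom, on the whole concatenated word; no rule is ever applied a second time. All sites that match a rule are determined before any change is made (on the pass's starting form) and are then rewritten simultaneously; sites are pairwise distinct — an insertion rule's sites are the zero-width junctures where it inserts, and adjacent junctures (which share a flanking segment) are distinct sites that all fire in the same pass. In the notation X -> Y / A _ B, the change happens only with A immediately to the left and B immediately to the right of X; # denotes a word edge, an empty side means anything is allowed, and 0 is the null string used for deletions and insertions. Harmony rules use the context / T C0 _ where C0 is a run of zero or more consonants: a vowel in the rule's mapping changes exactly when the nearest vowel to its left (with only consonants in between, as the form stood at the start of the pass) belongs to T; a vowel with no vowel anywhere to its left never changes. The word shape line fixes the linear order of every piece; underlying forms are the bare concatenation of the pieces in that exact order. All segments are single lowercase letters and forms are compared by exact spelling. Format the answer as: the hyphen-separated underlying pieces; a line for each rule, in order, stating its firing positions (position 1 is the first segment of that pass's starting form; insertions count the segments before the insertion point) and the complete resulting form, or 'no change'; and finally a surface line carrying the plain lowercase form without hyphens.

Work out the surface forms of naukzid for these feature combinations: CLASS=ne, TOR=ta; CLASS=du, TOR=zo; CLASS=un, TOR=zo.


cell CLASS=ne, TOR=ta:
underlying: naukzid-kz-f
1. e -> o, i -> u / B C0 _: fires at position(s) 6: naukzudkzf
2. b -> p, d -> t, g -> k, v -> f, z -> s / _ #: no change
surface: naukzudkzf

cell CLASS=du, TOR=zo:
underlying: naukzid-mi-ud
1. e -> o, i -> u / B C0 _: fires at position(s) 6: naukzudmiud
2. b -> p, d -> t, g -> k, v -> f, z -> s / _ #: fires at position(s) 11: naukzudmiut
surface: naukzudmiut

cell CLASS=un, TOR=zo:
underlying: naukzid-sa-ud
1. e -> o, i -> u / B C0 _: fires at position(s) 6: naukzudsaud
2. b -> p, d -> t, g -> k, v -> f, z -> s / _ #: fires at position(s) 11: naukzudsaut
surface: naukzudsaut


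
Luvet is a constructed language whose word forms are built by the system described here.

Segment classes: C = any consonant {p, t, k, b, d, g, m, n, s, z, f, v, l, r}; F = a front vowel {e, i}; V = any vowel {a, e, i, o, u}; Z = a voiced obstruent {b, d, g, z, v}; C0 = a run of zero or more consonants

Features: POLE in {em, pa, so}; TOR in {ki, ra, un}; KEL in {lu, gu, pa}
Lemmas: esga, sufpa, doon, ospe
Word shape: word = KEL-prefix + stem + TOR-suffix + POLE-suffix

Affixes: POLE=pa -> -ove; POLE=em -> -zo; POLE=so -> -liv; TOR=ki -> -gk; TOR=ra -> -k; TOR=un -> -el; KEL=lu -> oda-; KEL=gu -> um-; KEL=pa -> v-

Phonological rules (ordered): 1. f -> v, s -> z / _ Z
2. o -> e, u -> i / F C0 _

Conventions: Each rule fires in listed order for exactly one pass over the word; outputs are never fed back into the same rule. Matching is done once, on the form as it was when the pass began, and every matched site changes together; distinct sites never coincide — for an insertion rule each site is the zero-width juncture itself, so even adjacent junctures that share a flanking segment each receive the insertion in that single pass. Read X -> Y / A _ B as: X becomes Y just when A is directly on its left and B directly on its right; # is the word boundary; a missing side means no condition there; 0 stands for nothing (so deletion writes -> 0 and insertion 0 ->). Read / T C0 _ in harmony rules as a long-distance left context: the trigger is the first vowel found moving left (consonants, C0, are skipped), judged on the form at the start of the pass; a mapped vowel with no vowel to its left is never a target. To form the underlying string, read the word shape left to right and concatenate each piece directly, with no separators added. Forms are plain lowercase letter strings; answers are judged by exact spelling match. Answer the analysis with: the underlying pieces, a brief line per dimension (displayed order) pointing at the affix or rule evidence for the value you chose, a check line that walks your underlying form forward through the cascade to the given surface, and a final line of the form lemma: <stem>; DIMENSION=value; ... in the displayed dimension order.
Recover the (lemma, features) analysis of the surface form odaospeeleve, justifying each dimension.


underlying: oda-ospe-el-ove
POLE=pa - signalled by the affix -ove
TOR=un - signalled by the affix -el
KEL=lu - signalled by the affix oda-
check: odaospeelove -> odaospeelove -> odaospeeleve
lemma: ospe; POLE=pa; TOR=un; KEL=lu


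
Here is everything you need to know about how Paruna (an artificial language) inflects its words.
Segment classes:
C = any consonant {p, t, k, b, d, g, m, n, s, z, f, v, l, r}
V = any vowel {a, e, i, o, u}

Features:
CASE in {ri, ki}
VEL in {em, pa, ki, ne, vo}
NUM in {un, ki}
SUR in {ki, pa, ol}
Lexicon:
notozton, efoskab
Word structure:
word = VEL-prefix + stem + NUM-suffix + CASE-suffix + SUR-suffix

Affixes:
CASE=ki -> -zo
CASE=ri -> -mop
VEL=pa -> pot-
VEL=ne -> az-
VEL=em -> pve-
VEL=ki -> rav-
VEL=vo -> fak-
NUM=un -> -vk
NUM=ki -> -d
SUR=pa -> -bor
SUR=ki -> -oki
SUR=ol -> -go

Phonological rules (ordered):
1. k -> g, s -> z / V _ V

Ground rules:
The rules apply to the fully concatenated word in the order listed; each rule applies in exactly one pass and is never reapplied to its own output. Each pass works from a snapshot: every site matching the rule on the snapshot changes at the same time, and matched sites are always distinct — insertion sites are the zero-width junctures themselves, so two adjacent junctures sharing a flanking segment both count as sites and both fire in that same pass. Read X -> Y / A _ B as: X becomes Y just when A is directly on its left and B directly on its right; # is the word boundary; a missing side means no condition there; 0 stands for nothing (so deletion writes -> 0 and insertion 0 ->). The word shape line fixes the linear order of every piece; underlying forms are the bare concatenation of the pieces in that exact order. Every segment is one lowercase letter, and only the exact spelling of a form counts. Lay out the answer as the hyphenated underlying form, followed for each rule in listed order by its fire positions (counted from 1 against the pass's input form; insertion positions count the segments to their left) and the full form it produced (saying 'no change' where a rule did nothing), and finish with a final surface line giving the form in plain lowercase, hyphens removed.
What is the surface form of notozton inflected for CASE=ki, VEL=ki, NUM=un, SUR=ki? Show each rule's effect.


underlying: rav-notozton-vk-zo-oki
1. k -> g, s -> z / V _ V: fires at position(s) 17: ravnotoztonvkzoogi
surface: ravnotoztonvkzoogi


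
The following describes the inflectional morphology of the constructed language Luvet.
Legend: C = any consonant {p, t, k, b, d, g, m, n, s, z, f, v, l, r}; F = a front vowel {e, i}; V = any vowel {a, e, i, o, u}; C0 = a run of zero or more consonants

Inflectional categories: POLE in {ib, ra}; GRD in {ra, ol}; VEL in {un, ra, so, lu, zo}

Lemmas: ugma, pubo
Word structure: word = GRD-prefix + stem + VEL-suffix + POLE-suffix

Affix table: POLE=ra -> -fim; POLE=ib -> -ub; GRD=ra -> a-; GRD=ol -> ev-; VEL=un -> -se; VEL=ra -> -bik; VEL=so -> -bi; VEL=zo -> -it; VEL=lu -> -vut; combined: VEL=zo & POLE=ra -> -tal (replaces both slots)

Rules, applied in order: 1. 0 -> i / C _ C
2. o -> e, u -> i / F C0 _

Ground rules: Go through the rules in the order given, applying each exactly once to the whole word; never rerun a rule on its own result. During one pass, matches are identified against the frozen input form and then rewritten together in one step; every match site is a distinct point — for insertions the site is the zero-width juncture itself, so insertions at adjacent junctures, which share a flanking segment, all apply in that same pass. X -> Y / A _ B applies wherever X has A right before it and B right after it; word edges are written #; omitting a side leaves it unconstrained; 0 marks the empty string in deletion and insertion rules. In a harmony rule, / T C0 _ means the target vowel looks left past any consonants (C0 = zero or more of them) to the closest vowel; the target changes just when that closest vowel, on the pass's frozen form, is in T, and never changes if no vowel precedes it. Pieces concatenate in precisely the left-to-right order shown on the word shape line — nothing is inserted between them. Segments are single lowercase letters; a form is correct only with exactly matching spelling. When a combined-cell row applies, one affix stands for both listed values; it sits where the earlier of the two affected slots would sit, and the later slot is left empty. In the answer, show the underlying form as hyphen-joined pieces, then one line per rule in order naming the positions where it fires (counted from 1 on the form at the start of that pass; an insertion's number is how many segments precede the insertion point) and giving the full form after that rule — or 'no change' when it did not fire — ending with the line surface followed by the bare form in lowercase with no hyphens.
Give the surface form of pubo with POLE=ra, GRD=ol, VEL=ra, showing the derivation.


underlying: ev-pubo-bik-fim
1. 0 -> i / C _ C: inserts after position(s) 2, 9: evipubobikifim
2. o -> e, u -> i / F C0 _: fires at position(s) 5: evipibobikifim
surface: evipibobikifim


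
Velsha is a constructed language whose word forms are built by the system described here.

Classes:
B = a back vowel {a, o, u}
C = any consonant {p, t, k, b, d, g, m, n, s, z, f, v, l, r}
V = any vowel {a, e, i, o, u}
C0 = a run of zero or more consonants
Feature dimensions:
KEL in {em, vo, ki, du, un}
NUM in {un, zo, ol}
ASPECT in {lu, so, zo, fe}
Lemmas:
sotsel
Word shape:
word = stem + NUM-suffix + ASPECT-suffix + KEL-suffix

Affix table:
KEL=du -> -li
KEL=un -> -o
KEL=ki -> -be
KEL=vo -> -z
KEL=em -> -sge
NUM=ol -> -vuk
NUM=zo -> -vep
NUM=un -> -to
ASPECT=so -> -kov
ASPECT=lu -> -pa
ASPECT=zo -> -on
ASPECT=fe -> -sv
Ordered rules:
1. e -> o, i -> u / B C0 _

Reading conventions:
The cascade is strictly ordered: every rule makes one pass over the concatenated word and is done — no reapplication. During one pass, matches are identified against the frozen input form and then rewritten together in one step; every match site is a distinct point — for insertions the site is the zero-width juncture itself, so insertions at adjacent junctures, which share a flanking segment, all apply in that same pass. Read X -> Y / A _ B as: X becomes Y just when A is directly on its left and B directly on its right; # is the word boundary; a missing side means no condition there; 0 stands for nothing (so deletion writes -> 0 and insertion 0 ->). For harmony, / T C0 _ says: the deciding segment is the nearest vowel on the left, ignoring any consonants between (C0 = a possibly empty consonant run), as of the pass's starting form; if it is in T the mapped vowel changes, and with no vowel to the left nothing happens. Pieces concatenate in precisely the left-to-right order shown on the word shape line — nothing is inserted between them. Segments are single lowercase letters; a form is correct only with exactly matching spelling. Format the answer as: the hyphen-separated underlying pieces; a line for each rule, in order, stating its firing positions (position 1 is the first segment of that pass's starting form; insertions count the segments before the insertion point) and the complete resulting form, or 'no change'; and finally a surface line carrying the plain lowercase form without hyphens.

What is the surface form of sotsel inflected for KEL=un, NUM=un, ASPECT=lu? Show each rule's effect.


underlying: sotsel-to-pa-o
1. e -> o, i -> u / B C0 _: fires at position(s) 5: sotsoltopao
surface: sotsoltopao


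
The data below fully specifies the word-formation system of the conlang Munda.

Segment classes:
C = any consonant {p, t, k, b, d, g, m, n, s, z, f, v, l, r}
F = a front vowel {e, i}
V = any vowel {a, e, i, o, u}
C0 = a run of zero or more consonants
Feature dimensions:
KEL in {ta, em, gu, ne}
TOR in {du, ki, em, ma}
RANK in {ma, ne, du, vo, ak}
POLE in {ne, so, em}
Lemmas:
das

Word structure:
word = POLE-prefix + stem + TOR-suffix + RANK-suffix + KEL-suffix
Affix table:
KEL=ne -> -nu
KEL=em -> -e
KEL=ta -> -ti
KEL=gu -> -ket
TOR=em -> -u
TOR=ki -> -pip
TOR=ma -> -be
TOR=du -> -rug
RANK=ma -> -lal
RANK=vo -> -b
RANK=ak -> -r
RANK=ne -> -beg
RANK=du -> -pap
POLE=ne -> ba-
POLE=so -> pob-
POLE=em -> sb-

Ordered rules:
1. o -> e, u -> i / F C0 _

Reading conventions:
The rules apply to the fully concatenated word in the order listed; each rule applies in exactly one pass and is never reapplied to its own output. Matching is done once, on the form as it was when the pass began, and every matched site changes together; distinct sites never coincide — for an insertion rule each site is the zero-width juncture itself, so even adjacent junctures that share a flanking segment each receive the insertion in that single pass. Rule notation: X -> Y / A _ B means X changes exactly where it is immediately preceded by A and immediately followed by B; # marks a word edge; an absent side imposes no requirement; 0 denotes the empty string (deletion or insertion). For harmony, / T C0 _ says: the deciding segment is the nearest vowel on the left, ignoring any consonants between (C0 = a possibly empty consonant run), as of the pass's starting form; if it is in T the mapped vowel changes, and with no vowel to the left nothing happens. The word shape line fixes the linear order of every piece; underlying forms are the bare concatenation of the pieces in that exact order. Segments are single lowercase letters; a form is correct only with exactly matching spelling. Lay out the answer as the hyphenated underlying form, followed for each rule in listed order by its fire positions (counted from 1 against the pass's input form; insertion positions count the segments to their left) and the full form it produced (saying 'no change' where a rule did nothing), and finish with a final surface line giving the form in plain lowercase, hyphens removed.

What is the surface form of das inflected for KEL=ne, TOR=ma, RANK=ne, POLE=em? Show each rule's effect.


underlying: sb-das-be-beg-nu
1. o -> e, u -> i / F C0 _: fires at position(s) 12: sbdasbebegni
surface: sbdasbebegni
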